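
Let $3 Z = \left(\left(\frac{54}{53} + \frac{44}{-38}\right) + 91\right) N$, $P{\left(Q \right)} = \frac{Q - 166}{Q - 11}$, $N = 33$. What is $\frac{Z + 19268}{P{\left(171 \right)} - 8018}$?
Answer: $- \frac{653098976}{258371025} \approx -2.5278$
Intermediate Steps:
$P{\left(Q \right)} = \frac{-166 + Q}{-11 + Q}$
$Z = \frac{1006467}{1007}$ ($Z = \frac{\left(\left(\frac{54}{53} + \frac{44}{-38}\right) + 91\right) 33}{3} = \frac{\left(\left(54 \cdot \frac{1}{53} + 44 \left(- \frac{1}{38}\right)\right) + 91\right) 33}{3} = \frac{\left(\left(\frac{54}{53} - \frac{22}{19}\right) + 91\right) 33}{3} = \frac{\left(- \frac{140}{1007} + 91\right) 33}{3} = \frac{\frac{91497}{1007} \cdot 33}{3} = \frac{1}{3} \cdot \frac{3019401}{1007} = \frac{1006467}{1007} \approx 999.47$)
$\frac{Z + 19268}{P{\left(171 \right)} - 8018} = \frac{\frac{1006467}{1007} + 19268}{\frac{-166 + 171}{-11 + 171} - 8018} = \frac{20409343}{1007 \left(\frac{1}{160} \cdot 5 - 8018\right)} = \frac{20409343}{1007 \left(\frac{1}{32} - 8018\right)} = \frac{20409343}{1007 \left(- \frac{256575}{32}\right)} = \frac{20409343}{1007} \left(- \frac{32}{256575}\right) = - \frac{653098976}{258371025}$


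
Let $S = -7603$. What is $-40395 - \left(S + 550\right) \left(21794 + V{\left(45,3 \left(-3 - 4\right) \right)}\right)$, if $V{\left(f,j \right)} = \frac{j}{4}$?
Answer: $\frac{614542635}{4} \approx 1.5364 \cdot 10^{8}$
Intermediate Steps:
$V{\left(f,j \right)} = \frac{j}{4}$ ($V{\left(f,j \right)} = j \frac{1}{4} = \frac{j}{4}$)
$-40395 - \left(S + 550\right) \left(21794 + V{\left(45,3 \left(-3 - 4\right) \right)}\right) = -40395 - \left(-7603 + 550\right) \left(21794 + \frac{3 \left(-3 - 4\right)}{4}\right) = -40395 - - 7053 \left(21794 + \frac{3 \left(-7\right)}{4}\right) = -40395 - - 7053 \left(21794 + \frac{1}{4} \left(-21\right)\right) = -40395 - - 7053 \left(21794 - \frac{21}{4}\right) = -40395 - \left(-7053\right) \frac{87155}{4} = -40395 - - \frac{614704215}{4} = -40395 + \frac{614704215}{4} = \frac{614542635}{4}$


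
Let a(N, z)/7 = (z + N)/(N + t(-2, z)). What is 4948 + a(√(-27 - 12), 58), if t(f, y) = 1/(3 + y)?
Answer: (-29714*I + 302255*√39)/(-I + 61*√39) ≈ 4955.2 - 64.993*I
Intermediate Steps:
a(N, z) = 7*(N + z)/(N + 1/(3 + z)) (a(N, z) = 7*((z + N)/(N + 1/(3 + z))) = 7*((N + z)/(N + 1/(3 + z))) = 7*(N + z)/(N + 1/(3 + z)))
4948 + a(√(-27 - 12), 58) = 4948 + 7*(3 + 58)*(√(-27 - 12) + 58)/(1 + √(-27 - 12)*(3 + 58)) = 4948 + 7*61*(√(-39) + 58)/(1 + √(-39)*61) = 4948 + 7*61*(I*√39 + 58)/(1 + (I*√39)*61) = 4948 + 7*61*(58 + I*√39)/(1 + 61*I*√39) = 4948 + 427*(58 + I*√39)/(1 + 61*I*√39)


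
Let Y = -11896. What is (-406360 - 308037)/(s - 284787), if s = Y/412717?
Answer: 294843786649/117536448175 ≈ 2.5085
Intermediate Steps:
s = -11896/412717 ≈ -0.028824
(-406360 - 308037)/(s - 284787) = (-406360 - 308037)/(-11896/412717 - 284787) = -714397/(-117536448175/412717) = -714397*(-412717/117536448175) = 294843786649/117536448175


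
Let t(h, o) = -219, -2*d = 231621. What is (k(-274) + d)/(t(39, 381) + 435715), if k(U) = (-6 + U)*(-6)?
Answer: -228261/870992 ≈ -0.26207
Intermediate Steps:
d = -231621/2 (d = -½*231621 = -231621/2 ≈ -1.1581e+5)
k(U) = 36 - 6*U
(k(-274) + d)/(t(39, 381) + 435715) = ((36 - 6*(-274)) - 231621/2)/(-219 + 435715) = ((36 + 1644) - 231621/2)/435496 = (1680 - 231621/2)*(1/435496) = -228261/2*1/435496 = -228261/870992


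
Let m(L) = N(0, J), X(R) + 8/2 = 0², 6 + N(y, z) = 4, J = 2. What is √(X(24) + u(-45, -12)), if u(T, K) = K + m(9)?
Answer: 3*I*√2 ≈ 4.2426*I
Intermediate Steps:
N(y, z) = -2 (N(y, z) = -6 + 4 = -2)
X(R) = -4 (X(R) = -4 + 0² = -4 + 0 = -4)
m(L) = -2
u(T, K) = -2 + K (u(T, K) = K - 2 = -2 + K)
√(X(24) + u(-45, -12)) = √(-4 + (-2 - 12)) = √(-4 - 14) = √(-18) = 3*I*√2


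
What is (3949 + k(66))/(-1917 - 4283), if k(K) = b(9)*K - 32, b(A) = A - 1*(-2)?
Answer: -4643/6200 ≈ -0.74887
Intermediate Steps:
b(A) = 2 + A (b(A) = A + 2 = 2 + A)
k(K) = -32 + 11*K (k(K) = (2 + 9)*K - 32 = 11*K - 32 = -32 + 11*K)
(3949 + k(66))/(-1917 - 4283) = (3949 + (-32 + 11*66))/(-1917 - 4283) = (3949 + (-32 + 726))/(-6200) = (3949 + 694)*(-1/6200) = 4643*(-1/6200) = -4643/6200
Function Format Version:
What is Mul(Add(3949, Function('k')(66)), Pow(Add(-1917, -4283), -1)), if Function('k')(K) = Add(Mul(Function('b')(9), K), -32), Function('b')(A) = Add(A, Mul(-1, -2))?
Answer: Rational(-4643, 6200) ≈ -0.74887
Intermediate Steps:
Function('b')(A) = Add(2, A) (Function('b')(A) = Add(A, 2) = Add(2, A))
Function('k')(K) = Add(-32, Mul(11, K)) (Function('k')(K) = Add(Mul(Add(2, 9), K), -32) = Add(Mul(11, K), -32) = Add(-32, Mul(11, K)))
Mul(Add(3949, Function('k')(66)), Pow(Add(-1917, -4283), -1)) = Mul(Add(3949, Add(-32, Mul(11, 66))), Pow(Add(-1917, -4283), -1)) = Mul(Add(3949, Add(-32, 726)), Pow(-6200, -1)) = Mul(Add(3949, 694), Rational(-1, 6200)) = Mul(4643, Rational(-1, 6200)) = Rational(-4643, 6200)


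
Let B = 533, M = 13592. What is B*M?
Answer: 7244536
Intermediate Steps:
B*M = 533*13592 = 7244536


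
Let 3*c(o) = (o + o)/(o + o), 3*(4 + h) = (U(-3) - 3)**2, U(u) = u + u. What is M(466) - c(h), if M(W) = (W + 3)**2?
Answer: 659882/3 ≈ 2.1996e+5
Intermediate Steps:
U(u) = 2*u
h = 23 (h = -4 + (2*(-3) - 3)**2/3 = -4 + (-6 - 3)**2/3 = -4 + (1/3)*(-9)**2 = -4 + (1/3)*81 = -4 + 27 = 23)
M(W) = (3 + W)**2
c(o) = 1/3 (c(o) = ((o + o)/(o + o))/3 = ((2*o)/((2*o)))/3 = ((2*o)*(1/(2*o)))/3 = (1/3)*1 = 1/3)
M(466) - c(h) = (3 + 466)**2 - 1*1/3 = 469**2 - 1/3 = 219961 - 1/3 = 659882/3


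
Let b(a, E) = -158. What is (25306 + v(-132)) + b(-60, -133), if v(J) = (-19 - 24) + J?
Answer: 24973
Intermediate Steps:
v(J) = -43 + J
(25306 + v(-132)) + b(-60, -133) = (25306 + (-43 - 132)) - 158 = (25306 - 175) - 158 = 25131 - 158 = 24973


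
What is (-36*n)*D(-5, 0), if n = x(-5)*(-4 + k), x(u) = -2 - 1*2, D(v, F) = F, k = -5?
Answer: 0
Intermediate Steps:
x(u) = -4 (x(u) = -2 - 2 = -4)
n = 36 (n = -4*(-4 - 5) = -4*(-9) = 36)
(-36*n)*D(-5, 0) = -36*36*0 = -1296*0 = 0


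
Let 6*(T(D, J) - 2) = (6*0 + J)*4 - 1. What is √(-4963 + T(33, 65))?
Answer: I*√177042/6 ≈ 70.127*I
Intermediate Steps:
T(D, J) = 11/6 + 2*J/3 (T(D, J) = 2 + ((6*0 + J)*4 - 1)/6 = 2 + ((0 + J)*4 - 1)/6 = 2 + (J*4 - 1)/6 = 2 + (4*J - 1)/6 = 2 + (-1 + 4*J)/6 = 2 + (-⅙ + 2*J/3) = 11/6 + 2*J/3)
√(-4963 + T(33, 65)) = √(-4963 + (11/6 + (⅔)*65)) = √(-4963 + (11/6 + 130/3)) = √(-4963 + 271/6) = √(-29507/6) = I*√177042/6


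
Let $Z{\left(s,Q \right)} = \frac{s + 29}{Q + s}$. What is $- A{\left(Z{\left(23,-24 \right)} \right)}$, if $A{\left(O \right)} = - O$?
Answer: $-52$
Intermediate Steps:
$Z{\left(s,Q \right)} = \frac{29 + s}{Q + s}$
$- A{\left(Z{\left(23,-24 \right)} \right)} = - \left(-1\right) \frac{29 + 23}{-24 + 23} = - \left(-1\right) \frac{1}{-1} \cdot 52 = - \left(-1\right) \left(\left(-1\right) 52\right) = - \left(-1\right) \left(-52\right) = \left(-1\right) 52 = -52$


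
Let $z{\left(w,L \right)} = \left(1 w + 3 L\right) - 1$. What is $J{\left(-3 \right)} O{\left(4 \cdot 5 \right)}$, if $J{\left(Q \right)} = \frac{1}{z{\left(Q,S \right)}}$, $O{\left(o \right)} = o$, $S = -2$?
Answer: $-2$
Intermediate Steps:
$z{\left(w,L \right)} = -1 + w + 3 L$ ($z{\left(w,L \right)} = \left(w + 3 L\right) - 1 = -1 + w + 3 L$)
$J{\left(Q \right)} = \frac{1}{-7 + Q}$ ($J{\left(Q \right)} = \frac{1}{-1 + Q + 3 \left(-2\right)} = \frac{1}{-1 + Q - 6} = \frac{1}{-7 + Q}$)
$J{\left(-3 \right)} O{\left(4 \cdot 5 \right)} = \frac{4 \cdot 5}{-7 - 3} = \frac{1}{-10} \cdot 20 = \left(- \frac{1}{10}\right) 20 = -2$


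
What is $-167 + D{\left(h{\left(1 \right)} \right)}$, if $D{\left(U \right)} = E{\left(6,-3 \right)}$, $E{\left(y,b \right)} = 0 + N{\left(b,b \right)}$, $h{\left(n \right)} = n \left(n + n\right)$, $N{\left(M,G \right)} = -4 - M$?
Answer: $-168$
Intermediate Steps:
$h{\left(n \right)} = 2 n^{2}$ ($h{\left(n \right)} = n 2 n = 2 n^{2}$)
$E{\left(y,b \right)} = -4 - b$ ($E{\left(y,b \right)} = 0 - \left(4 + b\right) = -4 - b$)
$D{\left(U \right)} = -1$ ($D{\left(U \right)} = -4 - -3 = -4 + 3 = -1$)
$-167 + D{\left(h{\left(1 \right)} \right)} = -167 - 1 = -168$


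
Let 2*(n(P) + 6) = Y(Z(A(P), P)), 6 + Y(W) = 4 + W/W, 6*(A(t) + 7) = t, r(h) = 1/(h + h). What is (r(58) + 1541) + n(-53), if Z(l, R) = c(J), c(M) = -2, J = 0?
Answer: 178003/116 ≈ 1534.5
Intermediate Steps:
r(h) = 1/(2*h)
A(t) = -7 + t/6
Z(l, R) = -2
Y(W) = -1 (Y(W) = -6 + (4 + W/W) = -6 + (4 + 1) = -6 + 5 = -1)
n(P) = -13/2 (n(P) = -6 + (½)*(-1) = -6 - ½ = -13/2)
(r(58) + 1541) + n(-53) = ((½)/58 + 1541) - 13/2 = ((½)*(1/58) + 1541) - 13/2 = (1/116 + 1541) - 13/2 = 178757/116 - 13/2 = 178003/116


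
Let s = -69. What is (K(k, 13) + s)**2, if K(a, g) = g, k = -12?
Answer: 3136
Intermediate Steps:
(K(k, 13) + s)**2 = (13 - 69)**2 = (-56)**2 = 3136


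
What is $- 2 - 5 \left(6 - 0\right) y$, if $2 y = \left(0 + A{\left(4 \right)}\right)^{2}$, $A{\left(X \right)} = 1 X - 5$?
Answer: $30$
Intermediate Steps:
$A{\left(X \right)} = -5 + X$ ($A{\left(X \right)} = X - 5 = -5 + X$)
$y = \frac{1}{2}$ ($y = \frac{\left(0 + \left(-5 + 4\right)\right)^{2}}{2} = \frac{\left(0 - 1\right)^{2}}{2} = \frac{\left(-1\right)^{2}}{2} = \frac{1}{2} \cdot 1 = \frac{1}{2} \approx 0.5$)
$- 2 - 5 \left(6 - 0\right) y = - 2 - 5 \left(6 - 0\right) \frac{1}{2} = - 2 - 5 \left(6 + 0\right) \frac{1}{2} = - 2 \left(-5\right) 6 \cdot \frac{1}{2} = - 2 \left(\left(-30\right) \frac{1}{2}\right) = \left(-2\right) \left(-15\right) = 30$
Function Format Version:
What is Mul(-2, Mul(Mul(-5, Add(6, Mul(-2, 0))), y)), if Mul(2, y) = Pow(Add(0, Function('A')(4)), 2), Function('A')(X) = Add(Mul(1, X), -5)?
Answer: 30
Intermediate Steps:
Function('A')(X) = Add(-5, X) (Function('A')(X) = Add(X, -5) = Add(-5, X))
y = Rational(1, 2) (y = Mul(Rational(1, 2), Pow(Add(0, Add(-5, 4)), 2)) = Mul(Rational(1, 2), Pow(Add(0, -1), 2)) = Mul(Rational(1, 2), Pow(-1, 2)) = Mul(Rational(1, 2), 1) = Rational(1, 2) ≈ 0.50000)
Mul(-2, Mul(Mul(-5, Add(6, Mul(-2, 0))), y)) = Mul(-2, Mul(Mul(-5, Add(6, Mul(-2, 0))), Rational(1, 2))) = Mul(-2, Mul(Mul(-5, Add(6, 0)), Rational(1, 2))) = Mul(-2, Mul(Mul(-5, 6), Rational(1, 2))) = Mul(-2, Mul(-30, Rational(1, 2))) = Mul(-2, -15) = 30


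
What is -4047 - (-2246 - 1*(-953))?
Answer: -2754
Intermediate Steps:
-4047 - (-2246 - 1*(-953)) = -4047 - (-2246 + 953) = -4047 - 1*(-1293) = -4047 + 1293 = -2754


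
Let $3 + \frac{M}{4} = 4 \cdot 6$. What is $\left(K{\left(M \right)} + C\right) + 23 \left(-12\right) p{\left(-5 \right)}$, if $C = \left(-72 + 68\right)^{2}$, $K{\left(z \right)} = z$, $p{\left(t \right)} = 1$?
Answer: $-176$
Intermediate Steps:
$M = 84$ ($M = -12 + 4 \cdot 4 \cdot 6 = -12 + 4 \cdot 24 = -12 + 96 = 84$)
$C = 16$ ($C = \left(-4\right)^{2} = 16$)
$\left(K{\left(M \right)} + C\right) + 23 \left(-12\right) p{\left(-5 \right)} = \left(84 + 16\right) + 23 \left(-12\right) 1 = 100 - 276 = -176$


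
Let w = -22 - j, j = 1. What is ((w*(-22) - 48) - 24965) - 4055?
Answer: -28562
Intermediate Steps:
w = -23 (w = -22 - 1*1 = -22 - 1 = -23)
((w*(-22) - 48) - 24965) - 4055 = ((-23*(-22) - 48) - 24965) - 4055 = ((506 - 48) - 24965) - 4055 = (458 - 24965) - 4055 = -24507 - 4055 = -28562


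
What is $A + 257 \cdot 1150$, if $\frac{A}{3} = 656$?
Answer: $297518$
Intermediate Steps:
$A = 1968$ ($A = 3 \cdot 656 = 1968$)
$A + 257 \cdot 1150 = 1968 + 257 \cdot 1150 = 1968 + 295550 = 297518$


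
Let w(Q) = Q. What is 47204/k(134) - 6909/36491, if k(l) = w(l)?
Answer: 122971097/349271 ≈ 352.08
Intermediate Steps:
k(l) = l
47204/k(134) - 6909/36491 = 47204/134 - 6909/36491 = 47204*(1/134) - 6909*1/36491 = 23602/67 - 987/5213 = 122971097/349271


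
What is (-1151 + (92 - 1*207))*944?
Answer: -1195104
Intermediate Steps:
(-1151 + (92 - 1*207))*944 = (-1151 + (92 - 207))*944 = (-1151 - 115)*944 = -1266*944 = -1195104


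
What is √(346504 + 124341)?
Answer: √470845 ≈ 686.18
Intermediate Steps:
√(346504 + 124341) = √470845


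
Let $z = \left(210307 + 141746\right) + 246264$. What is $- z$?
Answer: $-598317$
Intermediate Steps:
$z = 598317$ ($z = 352053 + 246264 = 598317$)
$- z = \left(-1\right) 598317 = -598317$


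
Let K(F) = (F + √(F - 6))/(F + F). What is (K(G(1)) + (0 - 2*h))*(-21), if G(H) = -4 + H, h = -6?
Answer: -525/2 + 21*I/2 ≈ -262.5 + 10.5*I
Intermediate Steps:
K(F) = (F + √(-6 + F))/(2*F) (K(F) = (F + √(-6 + F))/((2*F)) = (F + √(-6 + F))*(1/(2*F)) = (F + √(-6 + F))/(2*F))
(K(G(1)) + (0 - 2*h))*(-21) = (((-4 + 1) + √(-6 + (-4 + 1)))/(2*(-4 + 1)) + (0 - 2*(-6)))*(-21) = ((½)*(-3 + √(-6 - 3))/(-3) + (0 + 12))*(-21) = ((½)*(-⅓)*(-3 + √(-9)) + 12)*(-21) = ((½)*(-⅓)*(-3 + 3*I) + 12)*(-21) = ((½ - I/2) + 12)*(-21) = (25/2 - I/2)*(-21) = -525/2 + 21*I/2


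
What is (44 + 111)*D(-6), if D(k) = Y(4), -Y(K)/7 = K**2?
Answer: -17360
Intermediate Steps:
Y(K) = -7*K**2
D(k) = -112 (D(k) = -7*4**2 = -7*16 = -112)
(44 + 111)*D(-6) = (44 + 111)*(-112) = 155*(-112) = -17360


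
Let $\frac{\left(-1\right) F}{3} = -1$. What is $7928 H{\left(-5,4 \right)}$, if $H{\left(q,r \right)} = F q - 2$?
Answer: $-134776$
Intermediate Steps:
$F = 3$ ($F = \left(-3\right) \left(-1\right) = 3$)
$H{\left(q,r \right)} = -2 + 3 q$ ($H{\left(q,r \right)} = 3 q - 2 = -2 + 3 q$)
$7928 H{\left(-5,4 \right)} = 7928 \left(-2 + 3 \left(-5\right)\right) = 7928 \left(-2 - 15\right) = 7928 \left(-17\right) = -134776$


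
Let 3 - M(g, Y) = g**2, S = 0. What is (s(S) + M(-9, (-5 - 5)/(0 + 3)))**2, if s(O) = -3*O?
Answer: 6084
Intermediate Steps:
M(g, Y) = 3 - g**2
(s(S) + M(-9, (-5 - 5)/(0 + 3)))**2 = (-3*0 + (3 - 1*(-9)**2))**2 = (0 + (3 - 1*81))**2 = (0 + (3 - 81))**2 = (0 - 78)**2 = (-78)**2 = 6084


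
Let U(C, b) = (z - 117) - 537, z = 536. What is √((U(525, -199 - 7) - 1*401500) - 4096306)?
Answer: 2*I*√1124481 ≈ 2120.8*I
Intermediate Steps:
U(C, b) = -118 (U(C, b) = (536 - 117) - 537 = 419 - 537 = -118)
√((U(525, -199 - 7) - 1*401500) - 4096306) = √((-118 - 1*401500) - 4096306) = √((-118 - 401500) - 4096306) = √(-401618 - 4096306) = √(-4497924) = 2*I*√1124481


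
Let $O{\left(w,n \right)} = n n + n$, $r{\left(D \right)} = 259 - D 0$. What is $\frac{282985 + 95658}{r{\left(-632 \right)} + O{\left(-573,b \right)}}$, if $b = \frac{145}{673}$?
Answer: $\frac{171498395347}{117427221} \approx 1460.5$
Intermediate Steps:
$r{\left(D \right)} = 259$ ($r{\left(D \right)} = 259 - 0 = 259 + 0 = 259$)
$b = \frac{145}{673}$ ($b = 145 \cdot \frac{1}{673} = \frac{145}{673} \approx 0.21545$)
$O{\left(w,n \right)} = n + n^{2}$ ($O{\left(w,n \right)} = n^{2} + n = n + n^{2}$)
$\frac{282985 + 95658}{r{\left(-632 \right)} + O{\left(-573,b \right)}} = \frac{282985 + 95658}{259 + \frac{145 \left(1 + \frac{145}{673}\right)}{673}} = \frac{378643}{259 + \frac{145}{673} \cdot \frac{818}{673}} = \frac{378643}{259 + \frac{118610}{452929}} = \frac{378643}{\frac{117427221}{452929}} = 378643 \cdot \frac{452929}{117427221} = \frac{171498395347}{117427221}$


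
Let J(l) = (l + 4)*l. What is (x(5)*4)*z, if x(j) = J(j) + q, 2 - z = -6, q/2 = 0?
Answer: 1440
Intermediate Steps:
q = 0 (q = 2*0 = 0)
J(l) = l*(4 + l) (J(l) = (4 + l)*l = l*(4 + l))
z = 8 (z = 2 - 1*(-6) = 2 + 6 = 8)
x(j) = j*(4 + j) (x(j) = j*(4 + j) + 0 = j*(4 + j))
(x(5)*4)*z = ((5*(4 + 5))*4)*8 = ((5*9)*4)*8 = (45*4)*8 = 180*8 = 1440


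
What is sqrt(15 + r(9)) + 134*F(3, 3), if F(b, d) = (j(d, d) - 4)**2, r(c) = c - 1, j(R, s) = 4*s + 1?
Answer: 10854 + sqrt(23) ≈ 10859.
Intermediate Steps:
j(R, s) = 1 + 4*s
r(c) = -1 + c
F(b, d) = (-3 + 4*d)**2 (F(b, d) = ((1 + 4*d) - 4)**2 = (-3 + 4*d)**2)
sqrt(15 + r(9)) + 134*F(3, 3) = sqrt(15 + (-1 + 9)) + 134*(-3 + 4*3)**2 = sqrt(15 + 8) + 134*(-3 + 12)**2 = sqrt(23) + 134*9**2 = sqrt(23) + 134*81 = sqrt(23) + 10854 = 10854 + sqrt(23)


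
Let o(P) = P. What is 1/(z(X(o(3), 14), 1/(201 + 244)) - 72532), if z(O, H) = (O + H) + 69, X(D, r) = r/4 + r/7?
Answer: -890/64487173 ≈ -1.3801e-5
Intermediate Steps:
X(D, r) = 11*r/28 (X(D, r) = r*(¼) + r*(⅐) = r/4 + r/7 = 11*r/28)
z(O, H) = 69 + H + O (z(O, H) = (H + O) + 69 = 69 + H + O)
1/(z(X(o(3), 14), 1/(201 + 244)) - 72532) = 1/((69 + 1/(201 + 244) + (11/28)*14) - 72532) = 1/((69 + 1/445 + 11/2) - 72532) = 1/(66307/890 - 72532) = 1/(-64487173/890) = -890/64487173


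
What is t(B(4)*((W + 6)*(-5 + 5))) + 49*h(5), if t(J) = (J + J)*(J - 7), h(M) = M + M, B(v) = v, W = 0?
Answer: 490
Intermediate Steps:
h(M) = 2*M
t(J) = 2*J*(-7 + J) (t(J) = (2*J)*(-7 + J) = 2*J*(-7 + J))
t(B(4)*((W + 6)*(-5 + 5))) + 49*h(5) = 2*(4*((0 + 6)*(-5 + 5)))*(-7 + 4*((0 + 6)*(-5 + 5))) + 49*(2*5) = 2*(4*(6*0))*(-7 + 4*(6*0)) + 49*10 = 2*(4*0)*(-7 + 4*0) + 490 = 2*0*(-7 + 0) + 490 = 2*0*(-7) + 490 = 0 + 490 = 490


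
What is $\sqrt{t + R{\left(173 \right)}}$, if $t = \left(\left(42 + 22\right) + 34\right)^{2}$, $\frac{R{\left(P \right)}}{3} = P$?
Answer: $\sqrt{10123} \approx 100.61$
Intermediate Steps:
$R{\left(P \right)} = 3 P$
$t = 9604$ ($t = \left(64 + 34\right)^{2} = 98^{2} = 9604$)
$\sqrt{t + R{\left(173 \right)}} = \sqrt{9604 + 3 \cdot 173} = \sqrt{9604 + 519} = \sqrt{10123}$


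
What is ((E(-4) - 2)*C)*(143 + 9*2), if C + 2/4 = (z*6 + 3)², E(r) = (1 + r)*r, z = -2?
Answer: 129605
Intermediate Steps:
E(r) = r*(1 + r)
C = 161/2 (C = -½ + (-2*6 + 3)² = -½ + (-12 + 3)² = -½ + (-9)² = -½ + 81 = 161/2 ≈ 80.500)
((E(-4) - 2)*C)*(143 + 9*2) = ((-4*(1 - 4) - 2)*(161/2))*(143 + 9*2) = ((-4*(-3) - 2)*(161/2))*(143 + 18) = ((12 - 2)*(161/2))*161 = (10*(161/2))*161 = 805*161 = 129605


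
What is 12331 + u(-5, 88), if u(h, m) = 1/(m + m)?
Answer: 2170257/176 ≈ 12331.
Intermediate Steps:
u(h, m) = 1/(2*m)
12331 + u(-5, 88) = 12331 + (1/2)/88 = 12331 + (1/2)*(1/88) = 12331 + 1/176 = 2170257/176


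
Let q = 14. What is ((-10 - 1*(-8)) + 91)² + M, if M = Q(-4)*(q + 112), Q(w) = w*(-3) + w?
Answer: 8929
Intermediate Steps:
Q(w) = -2*w (Q(w) = -3*w + w = -2*w)
M = 1008 (M = (-2*(-4))*(14 + 112) = 8*126 = 1008)
((-10 - 1*(-8)) + 91)² + M = ((-10 - 1*(-8)) + 91)² + 1008 = ((-10 + 8) + 91)² + 1008 = (-2 + 91)² + 1008 = 89² + 1008 = 7921 + 1008 = 8929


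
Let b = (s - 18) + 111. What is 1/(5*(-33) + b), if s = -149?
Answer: -1/221 ≈ -0.0045249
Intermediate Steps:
b = -56 (b = (-149 - 18) + 111 = -167 + 111 = -56)
1/(5*(-33) + b) = 1/(5*(-33) - 56) = 1/(-165 - 56) = 1/(-221) = -1/221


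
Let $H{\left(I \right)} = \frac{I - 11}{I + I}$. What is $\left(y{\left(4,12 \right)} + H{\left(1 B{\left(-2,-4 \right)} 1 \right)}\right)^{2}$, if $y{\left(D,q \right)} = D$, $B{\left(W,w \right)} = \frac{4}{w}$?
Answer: $100$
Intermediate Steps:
$H{\left(I \right)} = \frac{-11 + I}{2 I}$
$\left(y{\left(4,12 \right)} + H{\left(1 B{\left(-2,-4 \right)} 1 \right)}\right)^{2} = \left(4 + \frac{-11 + 1 \frac{4}{-4} \cdot 1}{2 \cdot 1 \frac{4}{-4} \cdot 1}\right)^{2} = \left(4 + \frac{-11 + 1 \cdot 4 \left(- \frac{1}{4}\right) 1}{2 \cdot 1 \cdot 4 \left(- \frac{1}{4}\right) 1}\right)^{2} = \left(4 + \frac{-11 + 1 \left(-1\right) 1}{2 \cdot 1 \left(-1\right) 1}\right)^{2} = \left(4 + \frac{-11 - 1}{2 \left(\left(-1\right) 1\right)}\right)^{2} = \left(4 + \frac{-11 - 1}{2 \left(-1\right)}\right)^{2} = \left(4 + \frac{1}{2} \left(-1\right) \left(-12\right)\right)^{2} = \left(4 + 6\right)^{2} = 10^{2} = 100$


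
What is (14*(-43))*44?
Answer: -26488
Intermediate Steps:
(14*(-43))*44 = -602*44 = -26488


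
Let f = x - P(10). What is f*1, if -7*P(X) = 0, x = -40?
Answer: -40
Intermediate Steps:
P(X) = 0 (P(X) = -⅐*0 = 0)
f = -40 (f = -40 - 1*0 = -40 + 0 = -40)
f*1 = -40*1 = -40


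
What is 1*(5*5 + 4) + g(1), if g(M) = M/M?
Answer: 30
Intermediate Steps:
g(M) = 1
1*(5*5 + 4) + g(1) = 1*(5*5 + 4) + 1 = 1*(25 + 4) + 1 = 1*29 + 1 = 29 + 1 = 30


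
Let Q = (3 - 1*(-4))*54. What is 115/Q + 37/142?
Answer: 7579/13419 ≈ 0.56480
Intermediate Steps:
Q = 378 (Q = (3 + 4)*54 = 7*54 = 378)
115/Q + 37/142 = 115/378 + 37/142 = 7579/13419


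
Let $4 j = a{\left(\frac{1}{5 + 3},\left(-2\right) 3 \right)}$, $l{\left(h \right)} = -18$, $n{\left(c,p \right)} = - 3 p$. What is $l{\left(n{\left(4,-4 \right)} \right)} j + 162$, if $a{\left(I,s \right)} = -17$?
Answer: $\frac{477}{2} \approx 238.5$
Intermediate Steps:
$j = - \frac{17}{4}$ ($j = \frac{1}{4} \left(-17\right) = - \frac{17}{4} \approx -4.25$)
$l{\left(n{\left(4,-4 \right)} \right)} j + 162 = \left(-18\right) \left(- \frac{17}{4}\right) + 162 = \frac{153}{2} + 162 = \frac{477}{2}$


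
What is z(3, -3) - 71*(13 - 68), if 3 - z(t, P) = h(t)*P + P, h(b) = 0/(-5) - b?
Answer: 3902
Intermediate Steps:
h(b) = -b (h(b) = 0*(-1/5) - b = 0 - b = -b)
z(t, P) = 3 - P + P*t (z(t, P) = 3 - ((-t)*P + P) = 3 - (-P*t + P) = 3 - (P - P*t) = 3 + (-P + P*t) = 3 - P + P*t)
z(3, -3) - 71*(13 - 68) = (3 - 1*(-3) - 3*3) - 71*(13 - 68) = (3 + 3 - 9) - 71*(-55) = -3 + 3905 = 3902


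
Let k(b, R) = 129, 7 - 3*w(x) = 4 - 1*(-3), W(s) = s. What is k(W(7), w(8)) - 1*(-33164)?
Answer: 33293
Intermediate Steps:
w(x) = 0 (w(x) = 7/3 - (4 - 1*(-3))/3 = 7/3 - (4 + 3)/3 = 7/3 - ⅓*7 = 7/3 - 7/3 = 0)
k(W(7), w(8)) - 1*(-33164) = 129 - 1*(-33164) = 129 + 33164 = 33293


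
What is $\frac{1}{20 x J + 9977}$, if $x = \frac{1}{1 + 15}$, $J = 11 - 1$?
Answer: $\frac{2}{19979} \approx 0.00010011$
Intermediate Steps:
$J = 10$
$x = \frac{1}{16} \approx 0.0625$
$\frac{1}{20 x J + 9977} = \frac{1}{20 \cdot \frac{1}{16} \cdot 10 + 9977} = \frac{1}{\frac{5}{4} \cdot 10 + 9977} = \frac{1}{\frac{25}{2} + 9977} = \frac{1}{\frac{19979}{2}} = \frac{2}{19979}$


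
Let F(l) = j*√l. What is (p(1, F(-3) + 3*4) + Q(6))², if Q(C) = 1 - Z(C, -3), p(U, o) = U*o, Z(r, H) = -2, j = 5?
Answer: 150 + 150*I*√3 ≈ 150.0 + 259.81*I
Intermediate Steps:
F(l) = 5*√l
Q(C) = 3 (Q(C) = 1 - 1*(-2) = 1 + 2 = 3)
(p(1, F(-3) + 3*4) + Q(6))² = (1*(5*√(-3) + 3*4) + 3)² = (1*(5*(I*√3) + 12) + 3)² = (1*(5*I*√3 + 12) + 3)² = (1*(12 + 5*I*√3) + 3)² = ((12 + 5*I*√3) + 3)² = (15 + 5*I*√3)²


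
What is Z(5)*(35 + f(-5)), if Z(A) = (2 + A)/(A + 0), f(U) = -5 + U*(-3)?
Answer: 63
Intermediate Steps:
f(U) = -5 - 3*U
Z(A) = (2 + A)/A
Z(5)*(35 + f(-5)) = ((2 + 5)/5)*(35 + (-5 - 3*(-5))) = ((⅕)*7)*(35 + (-5 + 15)) = 7*(35 + 10)/5 = (7/5)*45 = 63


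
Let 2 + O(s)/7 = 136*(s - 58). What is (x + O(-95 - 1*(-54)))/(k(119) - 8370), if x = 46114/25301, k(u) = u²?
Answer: -2384876748/146518091 ≈ -16.277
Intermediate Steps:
O(s) = -55230 + 952*s (O(s) = -14 + 7*(136*(s - 58)) = -14 + 7*(136*(-58 + s)) = -14 + 7*(-7888 + 136*s) = -14 + (-55216 + 952*s) = -55230 + 952*s)
x = 46114/25301 (x = 46114*(1/25301) = 46114/25301 ≈ 1.8226)
(x + O(-95 - 1*(-54)))/(k(119) - 8370) = (46114/25301 + (-55230 + 952*(-95 - 1*(-54))))/(119² - 8370) = (46114/25301 + (-55230 + 952*(-95 + 54)))/(14161 - 8370) = (46114/25301 + (-55230 + 952*(-41)))/5791 = (46114/25301 + (-55230 - 39032))*(1/5791) = (46114/25301 - 94262)*(1/5791) = -2384876748/25301*1/5791 = -2384876748/146518091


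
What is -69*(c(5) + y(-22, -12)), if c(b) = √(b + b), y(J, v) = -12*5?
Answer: 4140 - 69*√10 ≈ 3921.8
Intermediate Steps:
y(J, v) = -60
c(b) = √2*√b (c(b) = √(2*b) = √2*√b)
-69*(c(5) + y(-22, -12)) = -69*(√2*√5 - 60) = -69*(√10 - 60) = -69*(-60 + √10) = 4140 - 69*√10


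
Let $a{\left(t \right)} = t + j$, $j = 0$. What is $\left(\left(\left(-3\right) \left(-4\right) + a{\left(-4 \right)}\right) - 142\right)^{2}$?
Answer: $17956$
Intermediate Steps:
$a{\left(t \right)} = t$ ($a{\left(t \right)} = t + 0 = t$)
$\left(\left(\left(-3\right) \left(-4\right) + a{\left(-4 \right)}\right) - 142\right)^{2} = \left(\left(\left(-3\right) \left(-4\right) - 4\right) - 142\right)^{2} = \left(\left(12 - 4\right) - 142\right)^{2} = \left(8 - 142\right)^{2} = \left(-134\right)^{2} = 17956$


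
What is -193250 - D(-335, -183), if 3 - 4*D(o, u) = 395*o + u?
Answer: -905511/4 ≈ -2.2638e+5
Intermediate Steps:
D(o, u) = ¾ - 395*o/4 - u/4 (D(o, u) = ¾ - (395*o + u)/4 = ¾ - (u + 395*o)/4 = ¾ + (-395*o/4 - u/4) = ¾ - 395*o/4 - u/4)
-193250 - D(-335, -183) = -193250 - (¾ - 395/4*(-335) - ¼*(-183)) = -193250 - (¾ + 132325/4 + 183/4) = -193250 - 1*132511/4 = -193250 - 132511/4 = -905511/4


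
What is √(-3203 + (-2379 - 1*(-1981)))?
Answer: I*√3601 ≈ 60.008*I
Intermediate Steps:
√(-3203 + (-2379 - 1*(-1981))) = √(-3203 + (-2379 + 1981)) = √(-3203 - 398) = √(-3601) = I*√3601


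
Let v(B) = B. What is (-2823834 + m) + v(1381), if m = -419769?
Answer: -3242222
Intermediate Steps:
(-2823834 + m) + v(1381) = (-2823834 - 419769) + 1381 = -3243603 + 1381 = -3242222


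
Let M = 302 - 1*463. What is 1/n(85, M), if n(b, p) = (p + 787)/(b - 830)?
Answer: -745/626 ≈ -1.1901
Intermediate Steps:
M = -161 (M = 302 - 463 = -161)
n(b, p) = (787 + p)/(-830 + b)
1/n(85, M) = 1/((787 - 161)/(-830 + 85)) = 1/(626/(-745)) = 1/(-1/745*626) = 1/(-626/745) = -745/626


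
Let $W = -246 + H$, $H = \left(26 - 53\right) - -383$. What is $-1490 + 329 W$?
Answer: $34700$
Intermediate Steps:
$H = 356$ ($H = \left(26 - 53\right) + 383 = -27 + 383 = 356$)
$W = 110$ ($W = -246 + 356 = 110$)
$-1490 + 329 W = -1490 + 329 \cdot 110 = -1490 + 36190 = 34700$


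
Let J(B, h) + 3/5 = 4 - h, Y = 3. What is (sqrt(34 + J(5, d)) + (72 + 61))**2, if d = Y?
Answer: 88617/5 + 532*sqrt(215)/5 ≈ 19284.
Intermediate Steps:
d = 3
J(B, h) = 17/5 - h (J(B, h) = -3/5 + (4 - h) = 17/5 - h)
(sqrt(34 + J(5, d)) + (72 + 61))**2 = (sqrt(34 + (17/5 - 1*3)) + (72 + 61))**2 = (sqrt(34 + (17/5 - 3)) + 133)**2 = (sqrt(34 + 2/5) + 133)**2 = (sqrt(172/5) + 133)**2 = (2*sqrt(215)/5 + 133)**2 = (133 + 2*sqrt(215)/5)**2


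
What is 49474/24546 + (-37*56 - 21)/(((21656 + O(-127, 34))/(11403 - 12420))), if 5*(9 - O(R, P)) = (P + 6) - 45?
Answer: 386377195/3853722 ≈ 100.26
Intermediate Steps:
O(R, P) = 84/5 - P/5 (O(R, P) = 9 - ((P + 6) - 45)/5 = 9 - ((6 + P) - 45)/5 = 9 - (-39 + P)/5 = 9 + (39/5 - P/5) = 84/5 - P/5)
49474/24546 + (-37*56 - 21)/(((21656 + O(-127, 34))/(11403 - 12420))) = 49474/24546 + (-37*56 - 21)/(((21656 + (84/5 - 1/5*34))/(11403 - 12420))) = 49474*(1/24546) + (-2072 - 21)/(((21656 + (84/5 - 34/5))/(-1017))) = 24737/12273 - 2093*(-1017/(21656 + 10)) = 24737/12273 - 2093/(21666*(-1/1017)) = 24737/12273 - 2093/(-7222/339) = 24737/12273 - 2093*(-339/7222) = 24737/12273 + 30849/314 = 386377195/3853722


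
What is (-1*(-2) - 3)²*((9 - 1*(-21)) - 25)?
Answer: 5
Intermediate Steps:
(-1*(-2) - 3)²*((9 - 1*(-21)) - 25) = (2 - 3)²*((9 + 21) - 25) = (-1)²*(30 - 25) = 1*5 = 5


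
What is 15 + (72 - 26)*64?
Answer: 2959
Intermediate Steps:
15 + (72 - 26)*64 = 15 + 46*64 = 15 + 2944 = 2959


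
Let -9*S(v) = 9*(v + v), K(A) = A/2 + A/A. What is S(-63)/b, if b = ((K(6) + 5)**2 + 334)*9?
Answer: 14/415 ≈ 0.033735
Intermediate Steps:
K(A) = 1 + A/2 (K(A) = A*(1/2) + 1 = A/2 + 1 = 1 + A/2)
S(v) = -2*v (S(v) = -(v + v) = -2*v)
b = 3735 (b = (((1 + (1/2)*6) + 5)**2 + 334)*9 = (((1 + 3) + 5)**2 + 334)*9 = ((4 + 5)**2 + 334)*9 = (9**2 + 334)*9 = (81 + 334)*9 = 415*9 = 3735)
S(-63)/b = -2*(-63)/3735 = 126*(1/3735) = 14/415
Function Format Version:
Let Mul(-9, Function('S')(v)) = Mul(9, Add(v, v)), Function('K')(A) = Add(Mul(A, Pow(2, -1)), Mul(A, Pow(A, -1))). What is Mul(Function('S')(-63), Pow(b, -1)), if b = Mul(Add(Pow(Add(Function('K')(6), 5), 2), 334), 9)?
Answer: Rational(14, 415) ≈ 0.033735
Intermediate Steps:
Function('K')(A) = Add(1, Mul(Rational(1, 2), A)) (Function('K')(A) = Add(Mul(A, Rational(1, 2)), 1) = Add(Mul(Rational(1, 2), A), 1) = Add(1, Mul(Rational(1, 2), A)))
Function('S')(v) = Mul(-2, v) (Function('S')(v) = Mul(Rational(-1, 9), Mul(9, Add(v, v))) = Mul(Rational(-1, 9), Mul(9, Mul(2, v))) = Mul(Rational(-1, 9), Mul(18, v)) = Mul(-2, v))
b = 3735 (b = Mul(Add(Pow(Add(Add(1, Mul(Rational(1, 2), 6)), 5), 2), 334), 9) = Mul(Add(Pow(Add(Add(1, 3), 5), 2), 334), 9) = Mul(Add(Pow(Add(4, 5), 2), 334), 9) = Mul(Add(Pow(9, 2), 334), 9) = Mul(Add(81, 334), 9) = Mul(415, 9) = 3735)
Mul(Function('S')(-63), Pow(b, -1)) = Mul(Mul(-2, -63), Pow(3735, -1)) = Mul(126, Rational(1, 3735)) = Rational(14, 415)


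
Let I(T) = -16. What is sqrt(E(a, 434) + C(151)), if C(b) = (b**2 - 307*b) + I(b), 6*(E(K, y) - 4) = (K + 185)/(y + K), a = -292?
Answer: I*sqrt(4277049159)/426 ≈ 153.52*I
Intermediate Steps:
E(K, y) = 4 + (185 + K)/(6*(K + y)) (E(K, y) = 4 + ((K + 185)/(y + K))/6 = 4 + ((185 + K)/(K + y))/6 = 4 + (185 + K)/(6*(K + y)))
C(b) = -16 + b**2 - 307*b (C(b) = (b**2 - 307*b) - 16 = -16 + b**2 - 307*b)
sqrt(E(a, 434) + C(151)) = sqrt((185 + 24*434 + 25*(-292))/(6*(-292 + 434)) + (-16 + 151**2 - 307*151)) = sqrt((1/6)*(185 + 10416 - 7300)/142 + (-16 + 22801 - 46357)) = sqrt((1/6)*(1/142)*3301 - 23572) = sqrt(3301/852 - 23572) = sqrt(-20080043/852) = I*sqrt(4277049159)/426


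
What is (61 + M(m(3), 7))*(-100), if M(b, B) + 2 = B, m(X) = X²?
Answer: -6600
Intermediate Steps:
M(b, B) = -2 + B
(61 + M(m(3), 7))*(-100) = (61 + (-2 + 7))*(-100) = (61 + 5)*(-100) = 66*(-100) = -6600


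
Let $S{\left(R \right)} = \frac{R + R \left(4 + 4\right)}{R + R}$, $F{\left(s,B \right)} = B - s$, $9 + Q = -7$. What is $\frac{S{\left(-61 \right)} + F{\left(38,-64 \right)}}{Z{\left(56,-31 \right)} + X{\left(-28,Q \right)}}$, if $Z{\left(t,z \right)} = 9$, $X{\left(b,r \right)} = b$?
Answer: $\frac{195}{38} \approx 5.1316$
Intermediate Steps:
$Q = -16$ ($Q = -9 - 7 = -16$)
$S{\left(R \right)} = \frac{9}{2}$ ($S{\left(R \right)} = \frac{R + R 8}{2 R} = \left(R + 8 R\right) \frac{1}{2 R} = 9 R \frac{1}{2 R} = \frac{9}{2}$)
$\frac{S{\left(-61 \right)} + F{\left(38,-64 \right)}}{Z{\left(56,-31 \right)} + X{\left(-28,Q \right)}} = \frac{\frac{9}{2} - 102}{9 - 28} = \frac{\frac{9}{2} - 102}{-19} = \left(\frac{9}{2} - 102\right) \left(- \frac{1}{19}\right) = \left(- \frac{195}{2}\right) \left(- \frac{1}{19}\right) = \frac{195}{38}$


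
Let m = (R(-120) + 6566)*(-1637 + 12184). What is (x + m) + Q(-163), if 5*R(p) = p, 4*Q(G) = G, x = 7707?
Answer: 276024561/4 ≈ 6.9006e+7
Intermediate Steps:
Q(G) = G/4
R(p) = p/5
m = 68998474 (m = ((1/5)*(-120) + 6566)*(-1637 + 12184) = (-24 + 6566)*10547 = 6542*10547 = 68998474)
(x + m) + Q(-163) = (7707 + 68998474) + (1/4)*(-163) = 69006181 - 163/4 = 276024561/4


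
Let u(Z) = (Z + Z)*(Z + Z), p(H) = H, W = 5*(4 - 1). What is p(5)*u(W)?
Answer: 4500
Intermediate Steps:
W = 15 (W = 5*3 = 15)
u(Z) = 4*Z² (u(Z) = (2*Z)*(2*Z) = 4*Z²)
p(5)*u(W) = 5*(4*15²) = 5*(4*225) = 5*900 = 4500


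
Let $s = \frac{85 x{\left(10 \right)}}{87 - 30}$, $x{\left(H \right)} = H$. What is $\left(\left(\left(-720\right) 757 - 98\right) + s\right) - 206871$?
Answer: $- \frac{42863663}{57} \approx -7.5199 \cdot 10^{5}$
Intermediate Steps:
$s = \frac{850}{57}$ ($s = \frac{85 \cdot 10}{87 - 30} = \frac{850}{57} \approx 14.912$)
$\left(\left(\left(-720\right) 757 - 98\right) + s\right) - 206871 = \left(\left(\left(-720\right) 757 - 98\right) + \frac{850}{57}\right) - 206871 = \left(\left(-545040 - 98\right) + \frac{850}{57}\right) - 206871 = \left(-545138 + \frac{850}{57}\right) - 206871 = - \frac{31072016}{57} - 206871 = - \frac{42863663}{57}$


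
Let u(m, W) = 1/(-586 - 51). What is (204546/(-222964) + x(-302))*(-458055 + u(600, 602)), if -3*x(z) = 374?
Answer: 6127560338993066/106521051 ≈ 5.7524e+7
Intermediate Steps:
u(m, W) = -1/637 (u(m, W) = 1/(-637) = -1/637)
x(z) = -374/3 (x(z) = -1/3*374 = -374/3)
(204546/(-222964) + x(-302))*(-458055 + u(600, 602)) = (204546/(-222964) - 374/3)*(-458055 - 1/637) = (204546*(-1/222964) - 374/3)*(-291781036/637) = (-102273/111482 - 374/3)*(-291781036/637) = -42001087/334446*(-291781036/637) = 6127560338993066/106521051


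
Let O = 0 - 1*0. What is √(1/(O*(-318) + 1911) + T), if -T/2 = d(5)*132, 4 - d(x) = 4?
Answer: √39/273 ≈ 0.022875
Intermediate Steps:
d(x) = 0 (d(x) = 4 - 1*4 = 4 - 4 = 0)
T = 0 (T = -0*132 = -2*0 = 0)
O = 0 (O = 0 + 0 = 0)
√(1/(O*(-318) + 1911) + T) = √(1/(0*(-318) + 1911) + 0) = √(1/(0 + 1911) + 0) = √(1/1911 + 0) = √(1/1911) = √39/273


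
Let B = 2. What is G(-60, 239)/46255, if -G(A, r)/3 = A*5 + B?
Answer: 894/46255 ≈ 0.019328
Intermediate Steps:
G(A, r) = -6 - 15*A (G(A, r) = -3*(A*5 + 2) = -3*(5*A + 2) = -3*(2 + 5*A) = -6 - 15*A)
G(-60, 239)/46255 = (-6 - 15*(-60))/46255 = (-6 + 900)*(1/46255) = 894*(1/46255) = 894/46255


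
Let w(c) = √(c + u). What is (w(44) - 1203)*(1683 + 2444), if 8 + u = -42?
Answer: -4964781 + 4127*I*√6 ≈ -4.9648e+6 + 10109.0*I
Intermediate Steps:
u = -50 (u = -8 - 42 = -50)
w(c) = √(-50 + c) (w(c) = √(c - 50) = √(-50 + c))
(w(44) - 1203)*(1683 + 2444) = (√(-50 + 44) - 1203)*(1683 + 2444) = (√(-6) - 1203)*4127 = (I*√6 - 1203)*4127 = (-1203 + I*√6)*4127 = -4964781 + 4127*I*√6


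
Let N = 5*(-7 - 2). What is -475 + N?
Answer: -520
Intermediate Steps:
N = -45 (N = 5*(-9) = -45)
-475 + N = -475 - 45 = -520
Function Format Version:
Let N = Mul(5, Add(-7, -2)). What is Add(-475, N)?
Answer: -520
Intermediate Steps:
N = -45 (N = Mul(5, -9) = -45)
Add(-475, N) = Add(-475, -45) = -520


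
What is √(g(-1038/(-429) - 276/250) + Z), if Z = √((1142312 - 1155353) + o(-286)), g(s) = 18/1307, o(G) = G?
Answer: √(23526 + 1708249*I*√13327)/1307 ≈ 7.5979 + 7.597*I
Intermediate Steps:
g(s) = 18/1307 (g(s) = 18*(1/1307) = 18/1307)
Z = I*√13327 (Z = √((1142312 - 1155353) - 286) = √(-13041 - 286) = √(-13327) = I*√13327 ≈ 115.44*I)
√(g(-1038/(-429) - 276/250) + Z) = √(18/1307 + I*√13327)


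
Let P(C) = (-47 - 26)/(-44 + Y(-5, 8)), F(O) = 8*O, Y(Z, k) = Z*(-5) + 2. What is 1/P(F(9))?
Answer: 17/73 ≈ 0.23288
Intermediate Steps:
Y(Z, k) = 2 - 5*Z (Y(Z, k) = -5*Z + 2 = 2 - 5*Z)
P(C) = 73/17 (P(C) = (-47 - 26)/(-44 + (2 - 5*(-5))) = -73/(-44 + (2 + 25)) = -73/(-44 + 27) = -73/(-17) = -73*(-1/17) = 73/17)
1/P(F(9)) = 1/(73/17) = 17/73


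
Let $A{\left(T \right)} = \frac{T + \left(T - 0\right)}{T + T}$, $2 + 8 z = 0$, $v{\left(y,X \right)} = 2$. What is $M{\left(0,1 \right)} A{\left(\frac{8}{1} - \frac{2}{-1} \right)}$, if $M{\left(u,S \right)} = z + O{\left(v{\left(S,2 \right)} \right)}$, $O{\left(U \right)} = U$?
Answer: $\frac{7}{4} \approx 1.75$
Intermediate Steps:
$z = - \frac{1}{4}$ ($z = - \frac{1}{4} + \frac{1}{8} \cdot 0 = - \frac{1}{4} + 0 = - \frac{1}{4} \approx -0.25$)
$A{\left(T \right)} = 1$ ($A{\left(T \right)} = \frac{T + \left(T + 0\right)}{2 T} = \left(T + T\right) \frac{1}{2 T} = 2 T \frac{1}{2 T} = 1$)
$M{\left(u,S \right)} = \frac{7}{4}$ ($M{\left(u,S \right)} = - \frac{1}{4} + 2 = \frac{7}{4}$)
$M{\left(0,1 \right)} A{\left(\frac{8}{1} - \frac{2}{-1} \right)} = \frac{7}{4} \cdot 1 = \frac{7}{4}$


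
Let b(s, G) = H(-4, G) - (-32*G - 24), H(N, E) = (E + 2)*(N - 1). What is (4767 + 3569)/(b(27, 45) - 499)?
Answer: 4168/365 ≈ 11.419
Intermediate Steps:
H(N, E) = (-1 + N)*(2 + E) (H(N, E) = (2 + E)*(-1 + N) = (-1 + N)*(2 + E))
b(s, G) = 14 + 27*G (b(s, G) = (-2 - G + 2*(-4) + G*(-4)) - (-32*G - 24) = (-2 - G - 8 - 4*G) - (-24 - 32*G) = (-10 - 5*G) + (24 + 32*G) = 14 + 27*G)
(4767 + 3569)/(b(27, 45) - 499) = (4767 + 3569)/((14 + 27*45) - 499) = 8336/((14 + 1215) - 499) = 8336/(1229 - 499) = 8336/730 = 8336*(1/730) = 4168/365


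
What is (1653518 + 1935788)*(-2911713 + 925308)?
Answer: -7129815384930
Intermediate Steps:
(1653518 + 1935788)*(-2911713 + 925308) = 3589306*(-1986405) = -7129815384930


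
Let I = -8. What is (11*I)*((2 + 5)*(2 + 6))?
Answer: -4928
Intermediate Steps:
(11*I)*((2 + 5)*(2 + 6)) = (11*(-8))*((2 + 5)*(2 + 6)) = -616*8 = -88*56 = -4928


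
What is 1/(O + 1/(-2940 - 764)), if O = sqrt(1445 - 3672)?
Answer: -3704/30553584833 - 13719616*I*sqrt(2227)/30553584833 ≈ -1.2123e-7 - 0.02119*I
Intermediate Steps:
O = I*sqrt(2227) (O = sqrt(-2227) = I*sqrt(2227) ≈ 47.191*I)
1/(O + 1/(-2940 - 764)) = 1/(I*sqrt(2227) + 1/(-2940 - 764)) = 1/(I*sqrt(2227) + 1/(-3704)) = 1/(I*sqrt(2227) - 1/3704) = 1/(-1/3704 + I*sqrt(2227))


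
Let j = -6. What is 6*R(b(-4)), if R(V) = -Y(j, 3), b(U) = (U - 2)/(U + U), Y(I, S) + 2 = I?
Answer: 48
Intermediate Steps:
Y(I, S) = -2 + I
b(U) = (-2 + U)/(2*U) (b(U) = (-2 + U)/((2*U)) = (-2 + U)*(1/(2*U)) = (-2 + U)/(2*U))
R(V) = 8 (R(V) = -(-2 - 6) = -1*(-8) = 8)
6*R(b(-4)) = 6*8 = 48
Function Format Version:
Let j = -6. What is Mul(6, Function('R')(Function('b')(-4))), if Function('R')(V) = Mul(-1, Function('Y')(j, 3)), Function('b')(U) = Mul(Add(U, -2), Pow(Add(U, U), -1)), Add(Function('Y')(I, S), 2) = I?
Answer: 48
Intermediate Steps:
Function('Y')(I, S) = Add(-2, I)
Function('b')(U) = Mul(Rational(1, 2), Pow(U, -1), Add(-2, U)) (Function('b')(U) = Mul(Add(-2, U), Pow(Mul(2, U), -1)) = Mul(Add(-2, U), Mul(Rational(1, 2), Pow(U, -1))) = Mul(Rational(1, 2), Pow(U, -1), Add(-2, U)))
Function('R')(V) = 8 (Function('R')(V) = Mul(-1, Add(-2, -6)) = Mul(-1, -8) = 8)
Mul(6, Function('R')(Function('b')(-4))) = Mul(6, 8) = 48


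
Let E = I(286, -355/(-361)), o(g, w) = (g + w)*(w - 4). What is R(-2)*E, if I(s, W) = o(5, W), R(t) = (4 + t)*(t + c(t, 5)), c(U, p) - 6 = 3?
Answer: -32931360/130321 ≈ -252.69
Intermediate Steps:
c(U, p) = 9 (c(U, p) = 6 + 3 = 9)
R(t) = (4 + t)*(9 + t) (R(t) = (4 + t)*(t + 9) = (4 + t)*(9 + t))
o(g, w) = (-4 + w)*(g + w) (o(g, w) = (g + w)*(-4 + w) = (-4 + w)*(g + w))
I(s, W) = -20 + W + W² (I(s, W) = W² - 4*5 - 4*W + 5*W = W² - 20 - 4*W + 5*W = -20 + W + W²)
E = -2352240/130321 (E = -20 - 355/(-361) + (-355/(-361))² = -20 - 355*(-1/361) + (-355*(-1/361))² = -20 + 355/361 + (355/361)² = -20 + 355/361 + 126025/130321 = -2352240/130321 ≈ -18.050)
R(-2)*E = (36 + (-2)² + 13*(-2))*(-2352240/130321) = (36 + 4 - 26)*(-2352240/130321) = 14*(-2352240/130321) = -32931360/130321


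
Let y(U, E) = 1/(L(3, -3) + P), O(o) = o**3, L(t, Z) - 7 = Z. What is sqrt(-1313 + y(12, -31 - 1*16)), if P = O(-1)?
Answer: I*sqrt(11814)/3 ≈ 36.231*I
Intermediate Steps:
L(t, Z) = 7 + Z
P = -1 (P = (-1)**3 = -1)
y(U, E) = 1/3 (y(U, E) = 1/((7 - 3) - 1) = 1/(4 - 1) = 1/3)
sqrt(-1313 + y(12, -31 - 1*16)) = sqrt(-1313 + 1/3) = sqrt(-3938/3) = I*sqrt(11814)/3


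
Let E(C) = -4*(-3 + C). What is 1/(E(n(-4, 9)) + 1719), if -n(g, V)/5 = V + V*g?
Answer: 1/1191 ≈ 0.00083963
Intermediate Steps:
n(g, V) = -5*V - 5*V*g (n(g, V) = -5*(V + V*g) = -5*V - 5*V*g)
E(C) = 12 - 4*C
1/(E(n(-4, 9)) + 1719) = 1/((12 - (-20)*9*(1 - 4)) + 1719) = 1/((12 - (-20)*9*(-3)) + 1719) = 1/((12 - 4*135) + 1719) = 1/((12 - 540) + 1719) = 1/(-528 + 1719) = 1/1191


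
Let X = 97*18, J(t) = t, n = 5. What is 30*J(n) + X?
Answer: 1896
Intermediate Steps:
X = 1746
30*J(n) + X = 30*5 + 1746 = 150 + 1746 = 1896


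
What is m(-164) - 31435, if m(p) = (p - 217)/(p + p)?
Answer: -10310299/328 ≈ -31434.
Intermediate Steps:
m(p) = (-217 + p)/(2*p) (m(p) = (-217 + p)/((2*p)) = (-217 + p)*(1/(2*p)) = (-217 + p)/(2*p))
m(-164) - 31435 = (½)*(-217 - 164)/(-164) - 31435 = (½)*(-1/164)*(-381) - 31435 = 381/328 - 31435 = -10310299/328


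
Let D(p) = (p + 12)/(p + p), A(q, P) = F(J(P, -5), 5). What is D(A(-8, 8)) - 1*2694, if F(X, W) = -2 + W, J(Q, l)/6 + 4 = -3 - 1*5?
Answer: -5383/2 ≈ -2691.5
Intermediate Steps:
J(Q, l) = -72 (J(Q, l) = -24 + 6*(-3 - 1*5) = -24 + 6*(-3 - 5) = -24 + 6*(-8) = -24 - 48 = -72)
A(q, P) = 3 (A(q, P) = -2 + 5 = 3)
D(p) = (12 + p)/(2*p) (D(p) = (12 + p)/((2*p)) = (12 + p)*(1/(2*p)) = (12 + p)/(2*p))
D(A(-8, 8)) - 1*2694 = (½)*(12 + 3)/3 - 1*2694 = (½)*(⅓)*15 - 2694 = 5/2 - 2694 = -5383/2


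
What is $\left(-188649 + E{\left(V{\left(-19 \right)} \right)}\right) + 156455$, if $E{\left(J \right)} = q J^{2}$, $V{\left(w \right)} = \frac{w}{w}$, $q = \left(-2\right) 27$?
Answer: $-32248$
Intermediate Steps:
$q = -54$
$V{\left(w \right)} = 1$
$E{\left(J \right)} = - 54 J^{2}$
$\left(-188649 + E{\left(V{\left(-19 \right)} \right)}\right) + 156455 = \left(-188649 - 54 \cdot 1^{2}\right) + 156455 = \left(-188649 - 54\right) + 156455 = -188703 + 156455 = -32248$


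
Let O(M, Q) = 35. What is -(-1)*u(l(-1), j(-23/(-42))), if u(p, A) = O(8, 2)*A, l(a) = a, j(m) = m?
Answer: 115/6 ≈ 19.167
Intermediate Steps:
u(p, A) = 35*A
-(-1)*u(l(-1), j(-23/(-42))) = -(-1)*35*(-23/(-42)) = -(-1)*35*(-23*(-1/42)) = -(-1)*35*(23/42) = -(-1)*115/6 = -1*(-115/6) = 115/6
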